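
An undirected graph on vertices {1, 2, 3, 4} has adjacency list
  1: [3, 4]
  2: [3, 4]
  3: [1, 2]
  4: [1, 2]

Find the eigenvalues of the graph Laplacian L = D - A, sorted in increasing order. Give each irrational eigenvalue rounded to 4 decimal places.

With the vertex order [1, 2, 3, 4], the degrees are [2, 2, 2, 2], giving D = diag(2, 2, 2, 2) and L = D - A. Since every row of L sums to 0, the all-ones vector is in the kernel and 0 is an eigenvalue. The single zero eigenvalue shows the graph is connected.

[0, 2, 2, 4]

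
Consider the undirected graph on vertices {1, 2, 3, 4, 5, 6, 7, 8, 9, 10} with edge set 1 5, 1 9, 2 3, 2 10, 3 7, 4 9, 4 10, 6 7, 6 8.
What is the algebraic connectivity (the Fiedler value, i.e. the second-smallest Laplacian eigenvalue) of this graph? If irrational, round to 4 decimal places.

Each diagonal entry of L is the vertex degree and each off-diagonal entry is -1 where an edge is present, 0 otherwise; in the order [1, 2, 3, 4, 5, 6, 7, 8, 9, 10] the diagonal is [2, 2, 2, 2, 1, 2, 2, 1, 2, 2]. The sorted Laplacian eigenvalues are [0, 0.0979, 0.3820, 0.8244, 1.3820, 2, 2.6180, 3.1756, 3.6180, 3.9021]; the algebraic connectivity is the second entry, 0.0979. There is one zero in the spectrum, matching the 1 component.

0.0979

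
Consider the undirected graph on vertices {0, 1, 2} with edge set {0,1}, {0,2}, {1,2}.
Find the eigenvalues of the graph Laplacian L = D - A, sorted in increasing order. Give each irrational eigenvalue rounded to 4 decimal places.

With the vertex order [0, 1, 2], the degrees are [2, 2, 2], giving D = diag(2, 2, 2) and L = D - A. L is symmetric positive semidefinite, so every eigenvalue is real and nonnegative. The eigenvalues sum to 6, which equals trace(L) = 2|E|.

[0, 3, 3]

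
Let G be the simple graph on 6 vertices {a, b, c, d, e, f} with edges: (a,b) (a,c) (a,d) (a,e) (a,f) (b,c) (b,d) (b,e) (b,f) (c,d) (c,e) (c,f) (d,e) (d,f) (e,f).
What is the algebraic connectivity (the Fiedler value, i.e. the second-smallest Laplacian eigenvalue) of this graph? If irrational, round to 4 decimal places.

Reading degrees in the order [a, b, c, d, e, f] gives [5, 5, 5, 5, 5, 5]; set D = diag(5, 5, 5, 5, 5, 5) and form L = D - A. The smallest Laplacian eigenvalue is always 0. The next one, lambda_2 = 6, measures how hard the graph is to disconnect: larger values mean better connectivity.

6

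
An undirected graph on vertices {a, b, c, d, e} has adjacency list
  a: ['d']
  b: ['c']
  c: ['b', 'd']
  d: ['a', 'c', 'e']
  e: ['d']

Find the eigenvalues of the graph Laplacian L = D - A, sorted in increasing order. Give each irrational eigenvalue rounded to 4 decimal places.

[0, 0.5188, 1, 2.3111, 4.1701]

With the vertex order [a, b, c, d, e], the degrees are [1, 1, 2, 3, 1], giving D = diag(1, 1, 2, 3, 1) and L = D - A. L is symmetric positive semidefinite, so every eigenvalue is real and nonnegative. There is one zero in the spectrum, matching the 1 component.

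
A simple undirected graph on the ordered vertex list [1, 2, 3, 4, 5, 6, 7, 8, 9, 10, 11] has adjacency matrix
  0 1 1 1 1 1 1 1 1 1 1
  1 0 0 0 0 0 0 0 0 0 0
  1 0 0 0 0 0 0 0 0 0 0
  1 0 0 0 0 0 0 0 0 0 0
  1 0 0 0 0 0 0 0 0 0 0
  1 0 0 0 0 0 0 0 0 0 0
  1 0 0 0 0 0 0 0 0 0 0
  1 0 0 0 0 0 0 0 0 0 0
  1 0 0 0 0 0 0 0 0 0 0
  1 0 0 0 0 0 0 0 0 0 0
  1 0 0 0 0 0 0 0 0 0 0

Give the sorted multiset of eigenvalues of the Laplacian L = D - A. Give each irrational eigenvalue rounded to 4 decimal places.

[0, 1, 1, 1, 1, 1, 1, 1, 1, 1, 11]

Reading degrees in the order [1, 2, 3, 4, 5, 6, 7, 8, 9, 10, 11] gives [10, 1, 1, 1, 1, 1, 1, 1, 1, 1, 1]; set D = diag(10, 1, 1, 1, 1, 1, 1, 1, 1, 1, 1) and form L = D - A. The multiplicity of 0 as a Laplacian eigenvalue equals the number of connected components. The single zero eigenvalue shows the graph is connected. There is one zero in the spectrum, matching the 1 component. The largest eigenvalue, 11, is at most the vertex count 11.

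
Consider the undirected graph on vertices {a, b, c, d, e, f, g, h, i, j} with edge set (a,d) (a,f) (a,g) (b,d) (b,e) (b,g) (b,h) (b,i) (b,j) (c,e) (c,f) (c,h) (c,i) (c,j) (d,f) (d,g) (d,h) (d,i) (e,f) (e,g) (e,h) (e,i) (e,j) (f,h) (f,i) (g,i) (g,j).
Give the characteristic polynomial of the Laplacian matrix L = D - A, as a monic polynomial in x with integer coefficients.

x^10 - 54x^9 + 1279x^8 - 17422x^7 + 150240x^6 - 849518x^5 + 3145025x^4 - 7338578x^3 + 9774099x^2 - 5647880x

Reading degrees in the order [a, b, c, d, e, f, g, h, i, j] gives [3, 6, 5, 6, 7, 6, 6, 5, 6, 4]; set D = diag(3, 6, 5, 6, 7, 6, 6, 5, 6, 4) and form L = D - A. Computing det(xI - L) by cofactor expansion (or equivalently via sum-over-permutations) gives x^10 - 54x^9 + 1279x^8 - 17422x^7 + 150240x^6 - 849518x^5 + 3145025x^4 - 7338578x^3 + 9774099x^2 - 5647880x. The coefficient of x^9 equals -trace(L) = -54, matching the sum of degrees.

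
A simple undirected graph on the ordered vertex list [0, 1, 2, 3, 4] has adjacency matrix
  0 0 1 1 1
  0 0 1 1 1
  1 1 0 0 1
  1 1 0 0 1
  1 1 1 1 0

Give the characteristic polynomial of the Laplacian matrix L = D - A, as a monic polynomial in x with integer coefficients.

x^5 - 16x^4 + 94x^3 - 240x^2 + 225x

Each diagonal entry of L is the vertex degree and each off-diagonal entry is -1 where an edge is present, 0 otherwise; in the order [0, 1, 2, 3, 4] the diagonal is [3, 3, 3, 3, 4]. L has integer entries, so p(x) = det(xI - L) has integer coefficients. Expanding the determinant yields x^5 - 16x^4 + 94x^3 - 240x^2 + 225x. Since p(0) = det(-L) = 0, x divides p(x).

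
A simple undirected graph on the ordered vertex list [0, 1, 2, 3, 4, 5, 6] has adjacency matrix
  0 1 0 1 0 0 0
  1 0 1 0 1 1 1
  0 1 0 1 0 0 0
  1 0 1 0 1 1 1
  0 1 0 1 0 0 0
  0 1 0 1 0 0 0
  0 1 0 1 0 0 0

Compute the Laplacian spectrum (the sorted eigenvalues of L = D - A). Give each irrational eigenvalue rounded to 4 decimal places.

Each diagonal entry of L is the vertex degree and each off-diagonal entry is -1 where an edge is present, 0 otherwise; in the order [0, 1, 2, 3, 4, 5, 6] the diagonal is [2, 5, 2, 5, 2, 2, 2]. Since every row of L sums to 0, the all-ones vector is in the kernel and 0 is an eigenvalue. The largest eigenvalue, 7, is at most the vertex count 7.

[0, 2, 2, 2, 2, 5, 7]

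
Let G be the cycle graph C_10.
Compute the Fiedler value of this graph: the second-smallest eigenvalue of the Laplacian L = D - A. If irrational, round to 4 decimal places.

The graph has 10 vertices and degree multiset [2, 2, 2, 2, 2, 2, 2, 2, 2, 2]; D is the diagonal matrix of degrees and L = D - A. The smallest Laplacian eigenvalue is always 0. The next one, lambda_2 = 0.3820, measures how hard the graph is to disconnect: larger values mean better connectivity. The largest eigenvalue, 4, is at most the vertex count 10.

0.3820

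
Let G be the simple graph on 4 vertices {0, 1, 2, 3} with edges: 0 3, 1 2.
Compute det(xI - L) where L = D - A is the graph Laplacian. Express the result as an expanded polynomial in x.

With the vertex order [0, 1, 2, 3], the degrees are [1, 1, 1, 1], giving D = diag(1, 1, 1, 1) and L = D - A. Computing det(xI - L) by cofactor expansion (or equivalently via sum-over-permutations) gives x^4 - 4x^3 + 4x^2. The constant term is 0 because L is singular (the all-ones vector lies in its kernel).

x^4 - 4x^3 + 4x^2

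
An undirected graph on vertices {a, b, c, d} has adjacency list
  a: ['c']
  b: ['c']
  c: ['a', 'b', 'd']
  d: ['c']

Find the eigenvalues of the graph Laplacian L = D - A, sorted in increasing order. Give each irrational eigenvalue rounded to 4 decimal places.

Each diagonal entry of L is the vertex degree and each off-diagonal entry is -1 where an edge is present, 0 otherwise; in the order [a, b, c, d] the diagonal is [1, 1, 3, 1]. Diagonalising L (or applying a numerical eigensolver to the 4x4 matrix) gives the spectrum above. The eigenvalues sum to 6, which equals trace(L) = 2|E|.

[0, 1, 1, 4]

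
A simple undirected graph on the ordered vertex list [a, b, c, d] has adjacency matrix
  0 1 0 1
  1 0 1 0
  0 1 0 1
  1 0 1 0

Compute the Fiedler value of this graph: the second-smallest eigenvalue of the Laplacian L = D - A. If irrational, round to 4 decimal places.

Each diagonal entry of L is the vertex degree and each off-diagonal entry is -1 where an edge is present, 0 otherwise; in the order [a, b, c, d] the diagonal is [2, 2, 2, 2]. The sorted Laplacian eigenvalues are [0, 2, 2, 4]; the algebraic connectivity is the second entry, 2. There is one zero in the spectrum, matching the 1 component. By the matrix-tree theorem the graph has (1/4) * product of the nonzero eigenvalues = 4 spanning trees.

2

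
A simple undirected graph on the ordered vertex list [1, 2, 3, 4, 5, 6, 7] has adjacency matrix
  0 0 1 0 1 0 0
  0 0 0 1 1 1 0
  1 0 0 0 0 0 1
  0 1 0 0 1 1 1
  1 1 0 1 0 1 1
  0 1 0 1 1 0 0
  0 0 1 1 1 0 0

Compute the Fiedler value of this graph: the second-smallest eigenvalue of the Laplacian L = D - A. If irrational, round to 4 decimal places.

1.0148

Each diagonal entry of L is the vertex degree and each off-diagonal entry is -1 where an edge is present, 0 otherwise; in the order [1, 2, 3, 4, 5, 6, 7] the diagonal is [2, 3, 2, 4, 5, 3, 3]. Computing the eigenvalues of L and sorting gives [0, 1.0148, 2.3474, 3.3425, 4, 5.1494, 6.1458]. The Fiedler value lambda_2 = 1.0148 is strictly positive, so the graph is connected. There is one zero in the spectrum, matching the 1 component.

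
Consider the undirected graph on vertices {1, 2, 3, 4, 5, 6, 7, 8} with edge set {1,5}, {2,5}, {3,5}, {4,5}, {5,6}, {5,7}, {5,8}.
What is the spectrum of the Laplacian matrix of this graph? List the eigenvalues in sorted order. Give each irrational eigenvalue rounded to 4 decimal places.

[0, 1, 1, 1, 1, 1, 1, 8]

Each diagonal entry of L is the vertex degree and each off-diagonal entry is -1 where an edge is present, 0 otherwise; in the order [1, 2, 3, 4, 5, 6, 7, 8] the diagonal is [1, 1, 1, 1, 7, 1, 1, 1]. The multiplicity of 0 as a Laplacian eigenvalue equals the number of connected components. The single zero eigenvalue shows the graph is connected.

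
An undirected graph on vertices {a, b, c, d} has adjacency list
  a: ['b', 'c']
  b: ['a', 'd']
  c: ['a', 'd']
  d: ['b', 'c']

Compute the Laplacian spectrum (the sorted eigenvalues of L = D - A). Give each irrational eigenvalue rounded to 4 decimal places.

[0, 2, 2, 4]

With the vertex order [a, b, c, d], the degrees are [2, 2, 2, 2], giving D = diag(2, 2, 2, 2) and L = D - A. The multiplicity of 0 as a Laplacian eigenvalue equals the number of connected components.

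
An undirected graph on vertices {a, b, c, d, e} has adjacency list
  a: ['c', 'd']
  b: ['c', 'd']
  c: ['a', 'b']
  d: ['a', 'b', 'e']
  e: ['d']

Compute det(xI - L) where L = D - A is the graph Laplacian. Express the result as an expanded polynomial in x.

x^5 - 10x^4 + 34x^3 - 46x^2 + 20x

With the vertex order [a, b, c, d, e], the degrees are [2, 2, 2, 3, 1], giving D = diag(2, 2, 2, 3, 1) and L = D - A. L has integer entries, so p(x) = det(xI - L) has integer coefficients. Expanding the determinant yields x^5 - 10x^4 + 34x^3 - 46x^2 + 20x. The coefficient of x^4 equals -trace(L) = -10, matching the sum of degrees.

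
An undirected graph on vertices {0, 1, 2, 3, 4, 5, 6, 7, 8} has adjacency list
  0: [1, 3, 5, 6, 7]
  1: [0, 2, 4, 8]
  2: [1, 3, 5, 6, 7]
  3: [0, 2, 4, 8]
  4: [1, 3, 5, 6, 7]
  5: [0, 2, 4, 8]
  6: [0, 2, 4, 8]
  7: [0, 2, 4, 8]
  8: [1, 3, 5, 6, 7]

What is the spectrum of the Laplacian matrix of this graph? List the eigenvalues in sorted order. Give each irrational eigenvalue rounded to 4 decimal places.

[0, 4, 4, 4, 4, 5, 5, 5, 9]

With the vertex order [0, 1, 2, 3, 4, 5, 6, 7, 8], the degrees are [5, 4, 5, 4, 5, 4, 4, 4, 5], giving D = diag(5, 4, 5, 4, 5, 4, 4, 4, 5) and L = D - A. Diagonalising L (or applying a numerical eigensolver to the 9x9 matrix) gives the spectrum above. The largest eigenvalue, 9, is at most the vertex count 9. The eigenvalues sum to 40, which equals trace(L) = 2|E|.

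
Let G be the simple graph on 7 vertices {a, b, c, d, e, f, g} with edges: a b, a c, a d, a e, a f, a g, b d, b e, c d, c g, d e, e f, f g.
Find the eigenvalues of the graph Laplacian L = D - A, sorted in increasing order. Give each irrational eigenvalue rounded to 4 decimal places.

Reading degrees in the order [a, b, c, d, e, f, g] gives [6, 3, 3, 4, 4, 3, 3]; set D = diag(6, 3, 3, 4, 4, 3, 3) and form L = D - A. L is symmetric positive semidefinite, so every eigenvalue is real and nonnegative. The eigenvalues sum to 26, which equals trace(L) = 2|E|.

[0, 2, 2.5858, 4, 5, 5.4142, 7]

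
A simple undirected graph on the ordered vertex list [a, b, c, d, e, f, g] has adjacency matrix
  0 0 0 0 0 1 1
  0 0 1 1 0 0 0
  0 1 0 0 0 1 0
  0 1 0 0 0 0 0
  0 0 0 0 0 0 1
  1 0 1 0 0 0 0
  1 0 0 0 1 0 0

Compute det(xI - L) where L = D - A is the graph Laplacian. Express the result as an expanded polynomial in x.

x^7 - 12x^6 + 55x^5 - 120x^4 + 126x^3 - 56x^2 + 7x

Reading degrees in the order [a, b, c, d, e, f, g] gives [2, 2, 2, 1, 1, 2, 2]; set D = diag(2, 2, 2, 1, 1, 2, 2) and form L = D - A. Computing det(xI - L) by cofactor expansion (or equivalently via sum-over-permutations) gives x^7 - 12x^6 + 55x^5 - 120x^4 + 126x^3 - 56x^2 + 7x. The constant term is 0 because L is singular (the all-ones vector lies in its kernel). By the matrix-tree theorem the graph has (1/7) * product of the nonzero eigenvalues = 1 spanning tree. The eigenvalues sum to 12, which equals trace(L) = 2|E|.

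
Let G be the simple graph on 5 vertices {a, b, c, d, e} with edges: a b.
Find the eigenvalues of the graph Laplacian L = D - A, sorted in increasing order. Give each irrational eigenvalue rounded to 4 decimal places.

With the vertex order [a, b, c, d, e], the degrees are [1, 1, 0, 0, 0], giving D = diag(1, 1, 0, 0, 0) and L = D - A. The multiplicity of 0 as a Laplacian eigenvalue equals the number of connected components. The 4 zero eigenvalues correspond to the 4 connected components. The eigenvalues sum to 2, which equals trace(L) = 2|E|.

[0, 0, 0, 0, 2]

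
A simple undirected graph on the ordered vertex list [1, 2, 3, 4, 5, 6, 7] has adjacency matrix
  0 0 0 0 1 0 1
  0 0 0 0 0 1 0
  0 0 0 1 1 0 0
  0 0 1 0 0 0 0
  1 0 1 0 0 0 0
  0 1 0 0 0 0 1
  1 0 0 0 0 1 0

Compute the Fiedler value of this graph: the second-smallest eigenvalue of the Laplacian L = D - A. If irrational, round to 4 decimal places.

0.1981

With the vertex order [1, 2, 3, 4, 5, 6, 7], the degrees are [2, 1, 2, 1, 2, 2, 2], giving D = diag(2, 1, 2, 1, 2, 2, 2) and L = D - A. The sorted Laplacian eigenvalues are [0, 0.1981, 0.7530, 1.5550, 2.4450, 3.2470, 3.8019]; the algebraic connectivity is the second entry, 0.1981. The largest eigenvalue, 3.8019, is at most the vertex count 7. By the matrix-tree theorem the graph has (1/7) * product of the nonzero eigenvalues = 1 spanning tree.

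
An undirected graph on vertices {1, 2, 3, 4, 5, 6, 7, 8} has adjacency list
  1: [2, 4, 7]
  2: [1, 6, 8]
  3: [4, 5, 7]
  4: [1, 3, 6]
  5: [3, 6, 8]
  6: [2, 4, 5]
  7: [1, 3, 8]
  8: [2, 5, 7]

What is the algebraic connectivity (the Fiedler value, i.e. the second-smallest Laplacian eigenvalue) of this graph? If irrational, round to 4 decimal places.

2

Reading degrees in the order [1, 2, 3, 4, 5, 6, 7, 8] gives [3, 3, 3, 3, 3, 3, 3, 3]; set D = diag(3, 3, 3, 3, 3, 3, 3, 3) and form L = D - A. The sorted Laplacian eigenvalues are [0, 2, 2, 2, 4, 4, 4, 6]; the algebraic connectivity is the second entry, 2. The eigenvalues sum to 24, which equals trace(L) = 2|E|.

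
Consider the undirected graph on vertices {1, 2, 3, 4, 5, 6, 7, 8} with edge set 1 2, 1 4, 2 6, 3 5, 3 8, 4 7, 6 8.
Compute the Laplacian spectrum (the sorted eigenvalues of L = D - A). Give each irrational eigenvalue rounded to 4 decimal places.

Each diagonal entry of L is the vertex degree and each off-diagonal entry is -1 where an edge is present, 0 otherwise; in the order [1, 2, 3, 4, 5, 6, 7, 8] the diagonal is [2, 2, 2, 2, 1, 2, 1, 2]. The multiplicity of 0 as a Laplacian eigenvalue equals the number of connected components. There is one zero in the spectrum, matching the 1 component.

[0, 0.1522, 0.5858, 1.2346, 2, 2.7654, 3.4142, 3.8478]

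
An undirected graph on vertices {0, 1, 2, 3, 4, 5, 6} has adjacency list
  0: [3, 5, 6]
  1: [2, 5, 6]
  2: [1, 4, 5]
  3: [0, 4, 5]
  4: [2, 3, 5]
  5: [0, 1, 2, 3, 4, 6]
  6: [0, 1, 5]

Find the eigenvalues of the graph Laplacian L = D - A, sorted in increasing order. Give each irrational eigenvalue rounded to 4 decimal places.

[0, 2, 2, 4, 4, 5, 7]

Reading degrees in the order [0, 1, 2, 3, 4, 5, 6] gives [3, 3, 3, 3, 3, 6, 3]; set D = diag(3, 3, 3, 3, 3, 6, 3) and form L = D - A. Diagonalising L (or applying a numerical eigensolver to the 7x7 matrix) gives the spectrum above. The single zero eigenvalue shows the graph is connected. There is one zero in the spectrum, matching the 1 component.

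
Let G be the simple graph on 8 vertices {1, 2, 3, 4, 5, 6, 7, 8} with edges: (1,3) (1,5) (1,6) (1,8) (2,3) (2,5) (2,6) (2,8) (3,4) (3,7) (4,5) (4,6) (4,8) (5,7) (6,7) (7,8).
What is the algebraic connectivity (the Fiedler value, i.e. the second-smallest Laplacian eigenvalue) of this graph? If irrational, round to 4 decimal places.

4

Each diagonal entry of L is the vertex degree and each off-diagonal entry is -1 where an edge is present, 0 otherwise; in the order [1, 2, 3, 4, 5, 6, 7, 8] the diagonal is [4, 4, 4, 4, 4, 4, 4, 4]. Computing the eigenvalues of L and sorting gives [0, 4, 4, 4, 4, 4, 4, 8]. The Fiedler value lambda_2 = 4 is strictly positive, so the graph is connected. There is one zero in the spectrum, matching the 1 component.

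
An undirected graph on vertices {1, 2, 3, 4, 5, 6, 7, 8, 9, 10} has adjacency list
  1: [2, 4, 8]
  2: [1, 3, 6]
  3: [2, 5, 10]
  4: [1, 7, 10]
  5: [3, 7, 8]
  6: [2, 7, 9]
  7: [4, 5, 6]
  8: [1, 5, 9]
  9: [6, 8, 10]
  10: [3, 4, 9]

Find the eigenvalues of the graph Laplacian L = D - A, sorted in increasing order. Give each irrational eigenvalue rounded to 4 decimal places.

Reading degrees in the order [1, 2, 3, 4, 5, 6, 7, 8, 9, 10] gives [3, 3, 3, 3, 3, 3, 3, 3, 3, 3]; set D = diag(3, 3, 3, 3, 3, 3, 3, 3, 3, 3) and form L = D - A. Diagonalising L (or applying a numerical eigensolver to the 10x10 matrix) gives the spectrum above. The largest eigenvalue, 5, is at most the vertex count 10. The eigenvalues sum to 30, which equals trace(L) = 2|E|.

[0, 2, 2, 2, 2, 2, 5, 5, 5, 5]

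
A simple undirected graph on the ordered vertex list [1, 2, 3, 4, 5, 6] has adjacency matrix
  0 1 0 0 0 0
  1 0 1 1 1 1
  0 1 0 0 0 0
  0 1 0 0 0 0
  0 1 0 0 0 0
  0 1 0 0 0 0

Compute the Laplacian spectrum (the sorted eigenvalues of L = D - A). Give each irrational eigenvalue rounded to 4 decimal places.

[0, 1, 1, 1, 1, 6]

With the vertex order [1, 2, 3, 4, 5, 6], the degrees are [1, 5, 1, 1, 1, 1], giving D = diag(1, 5, 1, 1, 1, 1) and L = D - A. Diagonalising L (or applying a numerical eigensolver to the 6x6 matrix) gives the spectrum above. There is one zero in the spectrum, matching the 1 component.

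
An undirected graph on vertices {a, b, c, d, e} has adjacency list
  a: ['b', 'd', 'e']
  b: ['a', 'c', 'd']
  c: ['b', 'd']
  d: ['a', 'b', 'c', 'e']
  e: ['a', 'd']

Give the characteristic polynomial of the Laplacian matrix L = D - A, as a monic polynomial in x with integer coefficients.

Each diagonal entry of L is the vertex degree and each off-diagonal entry is -1 where an edge is present, 0 otherwise; in the order [a, b, c, d, e] the diagonal is [3, 3, 2, 4, 2]. Computing det(xI - L) by cofactor expansion (or equivalently via sum-over-permutations) gives x^5 - 14x^4 + 70x^3 - 146x^2 + 105x. The constant term is 0 because L is singular (the all-ones vector lies in its kernel). The eigenvalues sum to 14, which equals trace(L) = 2|E|. There is one zero in the spectrum, matching the 1 component.

x^5 - 14x^4 + 70x^3 - 146x^2 + 105x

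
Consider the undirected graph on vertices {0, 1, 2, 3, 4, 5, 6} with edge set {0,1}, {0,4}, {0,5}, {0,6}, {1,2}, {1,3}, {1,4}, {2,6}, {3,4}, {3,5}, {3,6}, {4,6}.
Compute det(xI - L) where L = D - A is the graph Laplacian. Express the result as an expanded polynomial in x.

x^7 - 24x^6 + 232x^5 - 1152x^4 + 3084x^3 - 4192x^2 + 2240x

Each diagonal entry of L is the vertex degree and each off-diagonal entry is -1 where an edge is present, 0 otherwise; in the order [0, 1, 2, 3, 4, 5, 6] the diagonal is [4, 4, 2, 4, 4, 2, 4]. Computing det(xI - L) by cofactor expansion (or equivalently via sum-over-permutations) gives x^7 - 24x^6 + 232x^5 - 1152x^4 + 3084x^3 - 4192x^2 + 2240x. Since p(0) = det(-L) = 0, x divides p(x). The largest eigenvalue, 6.4495, is at most the vertex count 7.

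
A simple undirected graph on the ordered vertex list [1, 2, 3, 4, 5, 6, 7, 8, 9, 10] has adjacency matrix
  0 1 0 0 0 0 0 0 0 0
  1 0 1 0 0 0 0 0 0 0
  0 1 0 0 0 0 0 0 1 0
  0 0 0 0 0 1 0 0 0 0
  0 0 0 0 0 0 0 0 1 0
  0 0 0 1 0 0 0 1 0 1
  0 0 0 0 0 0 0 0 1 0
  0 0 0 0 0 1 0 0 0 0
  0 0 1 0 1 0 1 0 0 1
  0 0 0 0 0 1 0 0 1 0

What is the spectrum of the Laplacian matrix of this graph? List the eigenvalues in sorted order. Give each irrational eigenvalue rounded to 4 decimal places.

[0, 0.1648, 0.3883, 1, 1, 1.4358, 1.6684, 3.1150, 4.0226, 5.2050]

Reading degrees in the order [1, 2, 3, 4, 5, 6, 7, 8, 9, 10] gives [1, 2, 2, 1, 1, 3, 1, 1, 4, 2]; set D = diag(1, 2, 2, 1, 1, 3, 1, 1, 4, 2) and form L = D - A. The multiplicity of 0 as a Laplacian eigenvalue equals the number of connected components. There is one zero in the spectrum, matching the 1 component.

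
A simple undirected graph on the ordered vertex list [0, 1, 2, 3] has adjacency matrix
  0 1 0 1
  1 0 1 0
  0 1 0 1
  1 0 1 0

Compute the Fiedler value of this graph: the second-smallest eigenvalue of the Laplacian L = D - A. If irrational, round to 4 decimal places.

With the vertex order [0, 1, 2, 3], the degrees are [2, 2, 2, 2], giving D = diag(2, 2, 2, 2) and L = D - A. The sorted Laplacian eigenvalues are [0, 2, 2, 4]; the algebraic connectivity is the second entry, 2.

2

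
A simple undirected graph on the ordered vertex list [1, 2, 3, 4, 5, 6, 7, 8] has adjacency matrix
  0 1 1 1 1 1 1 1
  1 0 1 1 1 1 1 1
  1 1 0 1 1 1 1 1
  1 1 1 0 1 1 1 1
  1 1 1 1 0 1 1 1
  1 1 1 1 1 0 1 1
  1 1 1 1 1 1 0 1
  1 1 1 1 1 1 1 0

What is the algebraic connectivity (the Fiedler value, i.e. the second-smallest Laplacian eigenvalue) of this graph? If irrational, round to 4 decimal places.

8

With the vertex order [1, 2, 3, 4, 5, 6, 7, 8], the degrees are [7, 7, 7, 7, 7, 7, 7, 7], giving D = diag(7, 7, 7, 7, 7, 7, 7, 7) and L = D - A. Computing the eigenvalues of L and sorting gives [0, 8, 8, 8, 8, 8, 8, 8]. The Fiedler value lambda_2 = 8 is strictly positive, so the graph is connected. The largest eigenvalue, 8, is at most the vertex count 8.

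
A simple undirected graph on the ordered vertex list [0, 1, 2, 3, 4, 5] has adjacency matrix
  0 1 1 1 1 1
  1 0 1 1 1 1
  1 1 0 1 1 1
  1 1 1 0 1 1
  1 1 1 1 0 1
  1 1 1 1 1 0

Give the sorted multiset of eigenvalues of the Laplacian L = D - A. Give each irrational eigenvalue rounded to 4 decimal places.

Each diagonal entry of L is the vertex degree and each off-diagonal entry is -1 where an edge is present, 0 otherwise; in the order [0, 1, 2, 3, 4, 5] the diagonal is [5, 5, 5, 5, 5, 5]. Since every row of L sums to 0, the all-ones vector is in the kernel and 0 is an eigenvalue. The eigenvalues sum to 30, which equals trace(L) = 2|E|.

[0, 6, 6, 6, 6, 6]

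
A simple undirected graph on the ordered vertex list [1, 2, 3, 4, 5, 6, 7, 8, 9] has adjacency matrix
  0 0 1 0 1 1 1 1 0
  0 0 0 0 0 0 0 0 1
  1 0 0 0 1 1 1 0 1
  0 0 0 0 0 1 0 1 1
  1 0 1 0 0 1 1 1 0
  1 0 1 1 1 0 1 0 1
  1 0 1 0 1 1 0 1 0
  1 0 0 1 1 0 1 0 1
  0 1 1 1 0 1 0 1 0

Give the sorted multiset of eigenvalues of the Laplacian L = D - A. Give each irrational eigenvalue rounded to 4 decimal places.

Reading degrees in the order [1, 2, 3, 4, 5, 6, 7, 8, 9] gives [5, 1, 5, 3, 5, 6, 5, 5, 5]; set D = diag(5, 1, 5, 3, 5, 6, 5, 5, 5) and form L = D - A. The multiplicity of 0 as a Laplacian eigenvalue equals the number of connected components. The single zero eigenvalue shows the graph is connected. The eigenvalues sum to 40, which equals trace(L) = 2|E|. By the matrix-tree theorem the graph has (1/9) * product of the nonzero eigenvalues = 11880 spanning trees.

[0, 0.8804, 2.5763, 4.6895, 5.3429, 6, 6, 6.6361, 7.8748]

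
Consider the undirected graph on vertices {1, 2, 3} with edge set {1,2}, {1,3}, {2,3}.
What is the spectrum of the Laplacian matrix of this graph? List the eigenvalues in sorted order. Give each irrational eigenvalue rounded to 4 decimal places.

[0, 3, 3]

Reading degrees in the order [1, 2, 3] gives [2, 2, 2]; set D = diag(2, 2, 2) and form L = D - A. L is symmetric positive semidefinite, so every eigenvalue is real and nonnegative. There is one zero in the spectrum, matching the 1 component.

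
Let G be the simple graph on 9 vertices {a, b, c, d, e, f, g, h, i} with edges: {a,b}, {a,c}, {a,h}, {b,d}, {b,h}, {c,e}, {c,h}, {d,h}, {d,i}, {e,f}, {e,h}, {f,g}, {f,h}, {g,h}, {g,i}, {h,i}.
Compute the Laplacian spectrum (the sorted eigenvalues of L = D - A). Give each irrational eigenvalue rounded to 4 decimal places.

[0, 1.5858, 1.5858, 3, 3, 4.4142, 4.4142, 5, 9]

Each diagonal entry of L is the vertex degree and each off-diagonal entry is -1 where an edge is present, 0 otherwise; in the order [a, b, c, d, e, f, g, h, i] the diagonal is [3, 3, 3, 3, 3, 3, 3, 8, 3]. Diagonalising L (or applying a numerical eigensolver to the 9x9 matrix) gives the spectrum above. The eigenvalues sum to 32, which equals trace(L) = 2|E|.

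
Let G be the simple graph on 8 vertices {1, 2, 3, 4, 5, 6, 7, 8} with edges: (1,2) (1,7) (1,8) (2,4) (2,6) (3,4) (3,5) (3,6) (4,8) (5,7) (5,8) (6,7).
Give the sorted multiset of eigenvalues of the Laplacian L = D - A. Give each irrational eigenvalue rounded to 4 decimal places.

Reading degrees in the order [1, 2, 3, 4, 5, 6, 7, 8] gives [3, 3, 3, 3, 3, 3, 3, 3]; set D = diag(3, 3, 3, 3, 3, 3, 3, 3) and form L = D - A. Diagonalising L (or applying a numerical eigensolver to the 8x8 matrix) gives the spectrum above. The eigenvalues sum to 24, which equals trace(L) = 2|E|.

[0, 2, 2, 2, 4, 4, 4, 6]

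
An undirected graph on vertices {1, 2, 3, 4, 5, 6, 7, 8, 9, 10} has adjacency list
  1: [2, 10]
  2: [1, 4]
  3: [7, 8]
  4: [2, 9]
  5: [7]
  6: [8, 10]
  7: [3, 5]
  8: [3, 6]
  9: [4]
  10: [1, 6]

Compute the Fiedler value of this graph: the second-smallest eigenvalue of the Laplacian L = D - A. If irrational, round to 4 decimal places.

0.0979

With the vertex order [1, 2, 3, 4, 5, 6, 7, 8, 9, 10], the degrees are [2, 2, 2, 2, 1, 2, 2, 2, 1, 2], giving D = diag(2, 2, 2, 2, 1, 2, 2, 2, 1, 2) and L = D - A. The sorted Laplacian eigenvalues are [0, 0.0979, 0.3820, 0.8244, 1.3820, 2, 2.6180, 3.1756, 3.6180, 3.9021]; the algebraic connectivity is the second entry, 0.0979. The largest eigenvalue, 3.9021, is at most the vertex count 10.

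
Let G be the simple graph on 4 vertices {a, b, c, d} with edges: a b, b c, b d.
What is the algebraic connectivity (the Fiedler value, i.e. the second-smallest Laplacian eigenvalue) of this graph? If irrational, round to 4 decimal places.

With the vertex order [a, b, c, d], the degrees are [1, 3, 1, 1], giving D = diag(1, 3, 1, 1) and L = D - A. The smallest Laplacian eigenvalue is always 0. The next one, lambda_2 = 1, measures how hard the graph is to disconnect: larger values mean better connectivity. There is one zero in the spectrum, matching the 1 component. The eigenvalues sum to 6, which equals trace(L) = 2|E|.

1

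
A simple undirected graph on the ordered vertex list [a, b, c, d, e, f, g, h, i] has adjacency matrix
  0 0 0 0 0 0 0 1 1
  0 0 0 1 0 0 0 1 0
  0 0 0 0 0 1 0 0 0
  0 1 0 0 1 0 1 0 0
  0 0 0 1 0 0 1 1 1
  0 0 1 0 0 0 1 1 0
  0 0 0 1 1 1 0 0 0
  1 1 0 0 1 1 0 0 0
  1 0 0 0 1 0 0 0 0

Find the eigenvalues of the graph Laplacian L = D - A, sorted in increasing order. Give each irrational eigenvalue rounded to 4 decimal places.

With the vertex order [a, b, c, d, e, f, g, h, i], the degrees are [2, 2, 1, 3, 4, 3, 3, 4, 2], giving D = diag(2, 2, 1, 3, 4, 3, 3, 4, 2) and L = D - A. The multiplicity of 0 as a Laplacian eigenvalue equals the number of connected components. The single zero eigenvalue shows the graph is connected.

[0, 0.6171, 1.0810, 1.8778, 2.4863, 3.2198, 4.0674, 4.5789, 6.0717]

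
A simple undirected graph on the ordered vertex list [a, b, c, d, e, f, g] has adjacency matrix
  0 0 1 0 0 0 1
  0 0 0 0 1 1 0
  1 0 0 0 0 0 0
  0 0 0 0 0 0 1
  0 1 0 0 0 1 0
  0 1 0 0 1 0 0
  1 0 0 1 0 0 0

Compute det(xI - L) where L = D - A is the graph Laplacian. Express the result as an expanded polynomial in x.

x^7 - 12x^6 + 55x^5 - 118x^4 + 114x^3 - 36x^2

Each diagonal entry of L is the vertex degree and each off-diagonal entry is -1 where an edge is present, 0 otherwise; in the order [a, b, c, d, e, f, g] the diagonal is [2, 2, 1, 1, 2, 2, 2]. L has integer entries, so p(x) = det(xI - L) has integer coefficients. Expanding the determinant yields x^7 - 12x^6 + 55x^5 - 118x^4 + 114x^3 - 36x^2. Since p(0) = det(-L) = 0, x divides p(x). The eigenvalues sum to 12, which equals trace(L) = 2|E|. The largest eigenvalue, 3.4142, is at most the vertex count 7.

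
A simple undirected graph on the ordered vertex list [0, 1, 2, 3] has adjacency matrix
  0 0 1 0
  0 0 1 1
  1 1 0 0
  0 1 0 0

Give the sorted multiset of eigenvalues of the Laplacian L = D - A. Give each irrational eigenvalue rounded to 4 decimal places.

[0, 0.5858, 2, 3.4142]

Each diagonal entry of L is the vertex degree and each off-diagonal entry is -1 where an edge is present, 0 otherwise; in the order [0, 1, 2, 3] the diagonal is [1, 2, 2, 1]. Diagonalising L (or applying a numerical eigensolver to the 4x4 matrix) gives the spectrum above. The single zero eigenvalue shows the graph is connected. The largest eigenvalue, 3.4142, is at most the vertex count 4. There is one zero in the spectrum, matching the 1 component.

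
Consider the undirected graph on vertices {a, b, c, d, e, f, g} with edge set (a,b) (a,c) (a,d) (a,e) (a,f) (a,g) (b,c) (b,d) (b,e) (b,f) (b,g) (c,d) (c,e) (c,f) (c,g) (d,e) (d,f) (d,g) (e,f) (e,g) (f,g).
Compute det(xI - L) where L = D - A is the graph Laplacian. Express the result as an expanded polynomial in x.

Each diagonal entry of L is the vertex degree and each off-diagonal entry is -1 where an edge is present, 0 otherwise; in the order [a, b, c, d, e, f, g] the diagonal is [6, 6, 6, 6, 6, 6, 6]. L has integer entries, so p(x) = det(xI - L) has integer coefficients. Expanding the determinant yields x^7 - 42x^6 + 735x^5 - 6860x^4 + 36015x^3 - 100842x^2 + 117649x. The coefficient of x^6 equals -trace(L) = -42, matching the sum of degrees. There is one zero in the spectrum, matching the 1 component.

x^7 - 42x^6 + 735x^5 - 6860x^4 + 36015x^3 - 100842x^2 + 117649x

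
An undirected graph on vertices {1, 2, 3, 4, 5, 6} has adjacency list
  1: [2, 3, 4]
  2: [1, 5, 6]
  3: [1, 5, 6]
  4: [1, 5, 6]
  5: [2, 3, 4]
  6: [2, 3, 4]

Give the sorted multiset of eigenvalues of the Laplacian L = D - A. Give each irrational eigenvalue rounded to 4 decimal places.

With the vertex order [1, 2, 3, 4, 5, 6], the degrees are [3, 3, 3, 3, 3, 3], giving D = diag(3, 3, 3, 3, 3, 3) and L = D - A. Diagonalising L (or applying a numerical eigensolver to the 6x6 matrix) gives the spectrum above. The single zero eigenvalue shows the graph is connected. The eigenvalues sum to 18, which equals trace(L) = 2|E|.

[0, 3, 3, 3, 3, 6]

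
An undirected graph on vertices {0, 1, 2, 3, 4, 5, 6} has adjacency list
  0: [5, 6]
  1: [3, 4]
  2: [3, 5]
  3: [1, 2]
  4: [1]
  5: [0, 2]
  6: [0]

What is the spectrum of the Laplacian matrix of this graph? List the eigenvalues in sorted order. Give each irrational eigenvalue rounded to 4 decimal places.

Each diagonal entry of L is the vertex degree and each off-diagonal entry is -1 where an edge is present, 0 otherwise; in the order [0, 1, 2, 3, 4, 5, 6] the diagonal is [2, 2, 2, 2, 1, 2, 1]. Since every row of L sums to 0, the all-ones vector is in the kernel and 0 is an eigenvalue. There is one zero in the spectrum, matching the 1 component.

[0, 0.1981, 0.7530, 1.5550, 2.4450, 3.2470, 3.8019]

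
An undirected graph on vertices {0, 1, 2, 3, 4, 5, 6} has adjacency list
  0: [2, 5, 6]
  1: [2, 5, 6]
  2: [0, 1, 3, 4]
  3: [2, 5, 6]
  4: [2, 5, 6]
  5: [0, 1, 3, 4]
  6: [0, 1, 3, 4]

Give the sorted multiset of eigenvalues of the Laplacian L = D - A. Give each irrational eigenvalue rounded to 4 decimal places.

[0, 3, 3, 3, 4, 4, 7]

Each diagonal entry of L is the vertex degree and each off-diagonal entry is -1 where an edge is present, 0 otherwise; in the order [0, 1, 2, 3, 4, 5, 6] the diagonal is [3, 3, 4, 3, 3, 4, 4]. L is symmetric positive semidefinite, so every eigenvalue is real and nonnegative. The single zero eigenvalue shows the graph is connected.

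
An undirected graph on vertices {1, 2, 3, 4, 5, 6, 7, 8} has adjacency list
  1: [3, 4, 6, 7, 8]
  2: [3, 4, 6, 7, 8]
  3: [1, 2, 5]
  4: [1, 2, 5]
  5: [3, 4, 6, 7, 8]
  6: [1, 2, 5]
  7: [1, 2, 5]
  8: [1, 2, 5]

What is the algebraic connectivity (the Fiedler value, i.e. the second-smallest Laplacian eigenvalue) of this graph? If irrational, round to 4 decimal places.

3

With the vertex order [1, 2, 3, 4, 5, 6, 7, 8], the degrees are [5, 5, 3, 3, 5, 3, 3, 3], giving D = diag(5, 5, 3, 3, 5, 3, 3, 3) and L = D - A. The sorted Laplacian eigenvalues are [0, 3, 3, 3, 3, 5, 5, 8]; the algebraic connectivity is the second entry, 3. The eigenvalues sum to 30, which equals trace(L) = 2|E|. By the matrix-tree theorem the graph has (1/8) * product of the nonzero eigenvalues = 2025 spanning trees.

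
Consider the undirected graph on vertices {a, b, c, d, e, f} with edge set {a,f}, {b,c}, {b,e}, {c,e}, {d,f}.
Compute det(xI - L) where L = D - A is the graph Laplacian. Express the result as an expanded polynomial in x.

Reading degrees in the order [a, b, c, d, e, f] gives [1, 2, 2, 1, 2, 2]; set D = diag(1, 2, 2, 1, 2, 2) and form L = D - A. Computing det(xI - L) by cofactor expansion (or equivalently via sum-over-permutations) gives x^6 - 10x^5 + 36x^4 - 54x^3 + 27x^2. Since p(0) = det(-L) = 0, x divides p(x).

x^6 - 10x^5 + 36x^4 - 54x^3 + 27x^2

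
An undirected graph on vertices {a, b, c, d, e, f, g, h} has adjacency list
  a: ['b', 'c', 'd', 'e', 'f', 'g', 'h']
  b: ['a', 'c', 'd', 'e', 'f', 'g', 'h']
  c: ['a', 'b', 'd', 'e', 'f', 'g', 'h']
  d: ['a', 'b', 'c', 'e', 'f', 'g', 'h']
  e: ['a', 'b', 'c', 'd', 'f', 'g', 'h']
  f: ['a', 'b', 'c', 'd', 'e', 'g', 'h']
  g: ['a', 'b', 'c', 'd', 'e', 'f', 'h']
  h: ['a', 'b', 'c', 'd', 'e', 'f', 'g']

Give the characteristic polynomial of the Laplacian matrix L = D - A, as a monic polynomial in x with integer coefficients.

x^8 - 56x^7 + 1344x^6 - 17920x^5 + 143360x^4 - 688128x^3 + 1835008x^2 - 2097152x

Each diagonal entry of L is the vertex degree and each off-diagonal entry is -1 where an edge is present, 0 otherwise; in the order [a, b, c, d, e, f, g, h] the diagonal is [7, 7, 7, 7, 7, 7, 7, 7]. The eigenvalues of L are [0, 8, 8, 8, 8, 8, 8, 8]; the characteristic polynomial is the product of (x - lambda_i), which multiplies out to x^8 - 56x^7 + 1344x^6 - 17920x^5 + 143360x^4 - 688128x^3 + 1835008x^2 - 2097152x. The coefficient of x^7 equals -trace(L) = -56, matching the sum of degrees. There is one zero in the spectrum, matching the 1 component. The largest eigenvalue, 8, is at most the vertex count 8.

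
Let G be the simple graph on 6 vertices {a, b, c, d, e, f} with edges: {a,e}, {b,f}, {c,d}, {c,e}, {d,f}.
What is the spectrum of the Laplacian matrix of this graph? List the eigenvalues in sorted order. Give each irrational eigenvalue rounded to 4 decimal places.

Reading degrees in the order [a, b, c, d, e, f] gives [1, 1, 2, 2, 2, 2]; set D = diag(1, 1, 2, 2, 2, 2) and form L = D - A. L is symmetric positive semidefinite, so every eigenvalue is real and nonnegative.

[0, 0.2679, 1, 2, 3, 3.7321]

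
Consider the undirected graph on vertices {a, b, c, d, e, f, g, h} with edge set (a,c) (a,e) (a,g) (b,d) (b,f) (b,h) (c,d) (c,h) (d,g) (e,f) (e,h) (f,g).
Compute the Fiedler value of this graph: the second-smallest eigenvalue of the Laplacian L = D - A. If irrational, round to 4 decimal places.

2

Reading degrees in the order [a, b, c, d, e, f, g, h] gives [3, 3, 3, 3, 3, 3, 3, 3]; set D = diag(3, 3, 3, 3, 3, 3, 3, 3) and form L = D - A. The sorted Laplacian eigenvalues are [0, 2, 2, 2, 4, 4, 4, 6]; the algebraic connectivity is the second entry, 2. The largest eigenvalue, 6, is at most the vertex count 8. There is one zero in the spectrum, matching the 1 component.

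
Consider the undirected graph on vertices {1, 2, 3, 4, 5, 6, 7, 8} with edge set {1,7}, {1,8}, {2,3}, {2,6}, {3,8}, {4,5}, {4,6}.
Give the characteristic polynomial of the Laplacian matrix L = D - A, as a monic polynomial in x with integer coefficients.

x^8 - 14x^7 + 78x^6 - 220x^5 + 330x^4 - 252x^3 + 84x^2 - 8x

With the vertex order [1, 2, 3, 4, 5, 6, 7, 8], the degrees are [2, 2, 2, 2, 1, 2, 1, 2], giving D = diag(2, 2, 2, 2, 1, 2, 1, 2) and L = D - A. L has integer entries, so p(x) = det(xI - L) has integer coefficients. Expanding the determinant yields x^8 - 14x^7 + 78x^6 - 220x^5 + 330x^4 - 252x^3 + 84x^2 - 8x. Since p(0) = det(-L) = 0, x divides p(x). The eigenvalues sum to 14, which equals trace(L) = 2|E|.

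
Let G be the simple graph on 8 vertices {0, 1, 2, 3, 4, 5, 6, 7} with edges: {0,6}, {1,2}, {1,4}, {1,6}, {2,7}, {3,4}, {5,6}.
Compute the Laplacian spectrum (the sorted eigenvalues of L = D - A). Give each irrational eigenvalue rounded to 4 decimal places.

[0, 0.3065, 0.3820, 1, 1.6703, 2.6180, 3.3297, 4.6935]

Each diagonal entry of L is the vertex degree and each off-diagonal entry is -1 where an edge is present, 0 otherwise; in the order [0, 1, 2, 3, 4, 5, 6, 7] the diagonal is [1, 3, 2, 1, 2, 1, 3, 1]. Diagonalising L (or applying a numerical eigensolver to the 8x8 matrix) gives the spectrum above. The eigenvalues sum to 14, which equals trace(L) = 2|E|.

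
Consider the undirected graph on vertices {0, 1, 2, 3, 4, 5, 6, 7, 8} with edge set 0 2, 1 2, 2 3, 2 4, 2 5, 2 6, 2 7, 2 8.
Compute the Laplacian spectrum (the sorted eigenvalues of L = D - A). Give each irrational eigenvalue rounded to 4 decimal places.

[0, 1, 1, 1, 1, 1, 1, 1, 9]

Reading degrees in the order [0, 1, 2, 3, 4, 5, 6, 7, 8] gives [1, 1, 8, 1, 1, 1, 1, 1, 1]; set D = diag(1, 1, 8, 1, 1, 1, 1, 1, 1) and form L = D - A. L is symmetric positive semidefinite, so every eigenvalue is real and nonnegative. The single zero eigenvalue shows the graph is connected. By the matrix-tree theorem the graph has (1/9) * product of the nonzero eigenvalues = 1 spanning tree. The eigenvalues sum to 16, which equals trace(L) = 2|E|.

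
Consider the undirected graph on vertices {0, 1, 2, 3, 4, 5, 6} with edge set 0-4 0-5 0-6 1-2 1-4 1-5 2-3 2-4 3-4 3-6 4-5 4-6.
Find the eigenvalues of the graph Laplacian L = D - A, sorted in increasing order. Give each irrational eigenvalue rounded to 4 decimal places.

[0, 2, 2, 4, 4, 5, 7]

Reading degrees in the order [0, 1, 2, 3, 4, 5, 6] gives [3, 3, 3, 3, 6, 3, 3]; set D = diag(3, 3, 3, 3, 6, 3, 3) and form L = D - A. Since every row of L sums to 0, the all-ones vector is in the kernel and 0 is an eigenvalue. The largest eigenvalue, 7, is at most the vertex count 7.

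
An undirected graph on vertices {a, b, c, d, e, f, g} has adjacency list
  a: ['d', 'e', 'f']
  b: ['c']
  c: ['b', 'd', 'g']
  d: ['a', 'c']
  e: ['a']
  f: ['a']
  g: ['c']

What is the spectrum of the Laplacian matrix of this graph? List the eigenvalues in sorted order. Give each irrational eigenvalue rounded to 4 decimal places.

[0, 0.2679, 1, 1, 1.5858, 3.7321, 4.4142]

With the vertex order [a, b, c, d, e, f, g], the degrees are [3, 1, 3, 2, 1, 1, 1], giving D = diag(3, 1, 3, 2, 1, 1, 1) and L = D - A. Diagonalising L (or applying a numerical eigensolver to the 7x7 matrix) gives the spectrum above. The single zero eigenvalue shows the graph is connected. By the matrix-tree theorem the graph has (1/7) * product of the nonzero eigenvalues = 1 spanning tree.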